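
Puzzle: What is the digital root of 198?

1+9+8 = 18
1+8 = 9

9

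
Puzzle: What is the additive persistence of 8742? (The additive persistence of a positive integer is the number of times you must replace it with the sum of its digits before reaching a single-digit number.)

2

8742 → 21 → 3 (2 steps)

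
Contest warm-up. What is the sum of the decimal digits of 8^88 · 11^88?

8^88 · 11^88 = 1301592834942972055182648307417315364538725075960067827915311484722452340966317215805106820959190833309704934346517741237438752456673499160125624414995891111204155079786496
Sum of its 172 digits: 745.

745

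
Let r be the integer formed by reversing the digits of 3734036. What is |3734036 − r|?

2570337

Reverse of 3734036 is 6304373.
|3734036 − 6304373| = 2570337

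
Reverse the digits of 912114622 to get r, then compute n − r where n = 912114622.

685703403

Reverse of 912114622 is 226411219.
912114622 − 226411219 = 685703403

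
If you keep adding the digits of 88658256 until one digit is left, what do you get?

8+8+6+5+8+2+5+6 = 48
4+8 = 12
1+2 = 3

3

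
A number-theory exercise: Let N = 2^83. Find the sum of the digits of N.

2^83 = 9671406556917033397649408
Sum of its 25 digits: 122.

122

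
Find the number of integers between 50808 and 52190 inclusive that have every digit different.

The integers in [50808, 52190] that have every digit different: 50812, 50813, 50814, 50816, 50817, 50819, …, 52189, 52190.
499 qualify.

499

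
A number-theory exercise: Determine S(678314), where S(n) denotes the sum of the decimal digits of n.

6+7+8+3+1+4 = 29

29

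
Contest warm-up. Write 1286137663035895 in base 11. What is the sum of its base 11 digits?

75

1286137663035895 in base 11 is 342891A1327591A.
Digit sum: 3+4+2+8+9+1+10+1+3+2+7+5+9+1+10 = 75.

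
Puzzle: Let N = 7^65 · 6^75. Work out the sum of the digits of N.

495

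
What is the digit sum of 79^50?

79^50 = 76094727216507445893749009624654810334373229672871899732717127809050192449738446537083092636001
Sum of its 95 digits: 427.

427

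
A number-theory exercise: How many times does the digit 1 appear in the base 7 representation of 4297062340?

2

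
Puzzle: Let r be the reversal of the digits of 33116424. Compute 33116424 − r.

-9344709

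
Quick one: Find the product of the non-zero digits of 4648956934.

22394880

4×6×4×8×9×5×6×9×3×4 = 22394880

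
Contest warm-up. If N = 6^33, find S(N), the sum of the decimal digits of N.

126

6^33 = 47751966659678405306351616
Sum of its 26 digits: 126.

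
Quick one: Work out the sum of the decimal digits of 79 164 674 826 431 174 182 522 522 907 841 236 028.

159

7+9+1+6+4+6+7+4+8+2+6+4+3+1+1+7+4+1+8+2+5+2+2+5+2+2+9+0+7+8+4+1+2+3+6+0+2+8 = 159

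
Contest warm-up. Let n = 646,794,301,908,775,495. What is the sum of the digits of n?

6+4+6+7+9+4+3+0+1+9+0+8+7+7+5+4+9+5 = 94

94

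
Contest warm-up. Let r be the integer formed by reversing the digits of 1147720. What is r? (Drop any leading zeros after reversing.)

277411

Reversing 1147720 gives 277411.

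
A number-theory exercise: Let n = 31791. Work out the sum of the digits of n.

21

3+1+7+9+1 = 21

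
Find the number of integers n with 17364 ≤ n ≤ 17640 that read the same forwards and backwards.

3

The integers in [17364, 17640] that read the same forwards and backwards: 17371, 17471, 17571.
3 qualify.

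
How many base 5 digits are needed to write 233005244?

233005244 in base 5 is 434122131434, which has 12 digits.

12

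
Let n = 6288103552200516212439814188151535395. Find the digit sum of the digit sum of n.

First digit sum: 142.
1+4+2 = 7.

7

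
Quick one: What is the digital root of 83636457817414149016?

8+3+6+3+6+4+5+7+8+1+7+4+1+4+1+4+9+0+1+6 = 88
8+8 = 16
1+6 = 7
(Equivalently, 83636457817414149016 mod 9 = 7.)

7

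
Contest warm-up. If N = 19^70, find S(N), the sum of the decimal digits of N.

19^70 = 325650737981196211817040643482760123711113829069928887581850461693742906986845870061444601
Sum of its 90 digits: 397.

397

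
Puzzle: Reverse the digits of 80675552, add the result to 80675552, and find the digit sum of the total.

Reversal of 80675552 is 25557608; 80675552 + 25557608 = 106233160.
Digit sum of 106233160: 1+0+6+2+3+3+1+6+0 = 22.

22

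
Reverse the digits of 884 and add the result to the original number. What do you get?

Reverse of 884 is 488.
884 + 488 = 1372

1372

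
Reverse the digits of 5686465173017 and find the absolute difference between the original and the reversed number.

1417250473848

Reverse of 5686465173017 is 7103715646865.
|5686465173017 − 7103715646865| = 1417250473848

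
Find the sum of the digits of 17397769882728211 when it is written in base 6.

56

17397769882728211 in base 6 is 443145545051502300311.
Digit sum: 4+4+3+1+4+5+5+4+5+0+5+1+5+0+2+3+0+0+3+1+1 = 56.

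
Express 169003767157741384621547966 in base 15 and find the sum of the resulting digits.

169003767157741384621547966 in base 15 is 23D3994DDE043257D2AB67B.
Digit sum: 2+3+13+3+9+9+4+13+13+14+0+4+3+2+5+7+13+2+10+11+6+7+11 = 164.

164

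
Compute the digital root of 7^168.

The digital root of n equals n mod 9 (or 9 when 9 | n), so we need 7^168 mod 9.
7^168 ≡ 1 (mod 9), so the digital root is 1.

1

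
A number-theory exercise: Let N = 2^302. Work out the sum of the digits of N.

2^302 = 8148143905337944345073782753637512644205873574663745002544561797417525199053346824733589504
Sum of its 91 digits: 409.

409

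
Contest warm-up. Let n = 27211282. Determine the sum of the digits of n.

2+7+2+1+1+2+8+2 = 25

25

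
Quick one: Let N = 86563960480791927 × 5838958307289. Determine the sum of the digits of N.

117

86563960480791927 × 5838958307289 = 505443356161156720674136455903
Sum of its 30 digits: 117.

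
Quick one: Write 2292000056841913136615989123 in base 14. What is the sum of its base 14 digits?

2292000056841913136615989123 in base 14 is 9DA9C8D413D37D327C711163.
Digit sum: 9+13+10+9+12+8+13+4+1+3+13+3+7+13+3+2+7+12+7+1+1+1+6+3 = 161.

161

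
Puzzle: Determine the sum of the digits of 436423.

4+3+6+4+2+3 = 22

22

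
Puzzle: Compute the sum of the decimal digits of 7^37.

115

7^37 = 18562115921017574302453163671207
Sum of its 32 digits: 115.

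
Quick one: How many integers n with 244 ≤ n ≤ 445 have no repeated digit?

149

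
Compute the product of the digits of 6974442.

6×9×7×4×4×4×2 = 48384

48384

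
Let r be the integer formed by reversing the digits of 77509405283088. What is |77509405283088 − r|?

Reverse of 77509405283088 is 88038250490577.
|77509405283088 − 88038250490577| = 10528845207489

10528845207489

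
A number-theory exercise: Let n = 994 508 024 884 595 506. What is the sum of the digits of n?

9+9+4+5+0+8+0+2+4+8+8+4+5+9+5+5+0+6 = 91

91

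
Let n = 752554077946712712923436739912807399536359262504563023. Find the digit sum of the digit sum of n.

First digit sum: 244.
2+4+4 = 10.

10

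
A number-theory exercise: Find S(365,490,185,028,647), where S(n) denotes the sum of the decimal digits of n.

3+6+5+4+9+0+1+8+5+0+2+8+6+4+7 = 68

68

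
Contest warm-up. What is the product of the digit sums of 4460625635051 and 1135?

S(4460625635051) = 4+4+6+0+6+2+5+6+3+5+0+5+1 = 47.
S(1135) = 1+1+3+5 = 10.
47 · 10 = 470.

470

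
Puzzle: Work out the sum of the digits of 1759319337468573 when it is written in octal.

1759319337468573 in base 8 is 62001356412001235.
Digit sum: 6+2+0+0+1+3+5+6+4+1+2+0+0+1+2+3+5 = 41.

41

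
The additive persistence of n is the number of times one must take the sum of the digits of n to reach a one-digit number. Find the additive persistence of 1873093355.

1873093355 → 44 → 8 (2 steps)

2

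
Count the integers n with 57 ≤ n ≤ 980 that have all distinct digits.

The integers in [57, 980] that have all distinct digits: 57, 58, 59, 60, 61, 62, …, 978, 980.
680 qualify.

680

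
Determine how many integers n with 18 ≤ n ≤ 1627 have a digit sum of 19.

The integers in [18, 1627] that have a digit sum of 19: 199, 289, 298, 379, 388, 397, …, 1585, 1594.
66 qualify.

66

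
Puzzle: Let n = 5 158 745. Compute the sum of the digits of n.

5+1+5+8+7+4+5 = 35

35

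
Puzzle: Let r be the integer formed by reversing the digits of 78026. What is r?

Reversing 78026 gives 62087.

62087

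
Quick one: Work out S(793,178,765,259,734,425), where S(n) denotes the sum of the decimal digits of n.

7+9+3+1+7+8+7+6+5+2+5+9+7+3+4+4+2+5 = 94

94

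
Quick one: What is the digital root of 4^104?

The digital root of n equals n mod 9 (or 9 when 9 | n), so we need 4^104 mod 9.
4^104 ≡ 7 (mod 9), so the digital root is 7.

7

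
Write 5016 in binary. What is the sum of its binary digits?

6

5016 in base 2 is 1001110011000.
Digit sum: 1+0+0+1+1+1+0+0+1+1+0+0+0 = 6.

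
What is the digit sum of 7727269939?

7+7+2+7+2+6+9+9+3+9 = 61

61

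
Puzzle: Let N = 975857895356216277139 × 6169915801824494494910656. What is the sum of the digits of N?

190

975857895356216277139 × 6169915801824494494910656 = 6020961048893512794429610510066794062740293184
Sum of its 46 digits: 190.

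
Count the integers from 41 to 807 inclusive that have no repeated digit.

The integers in [41, 807] that have no repeated digit: 41, 42, 43, 45, 46, 47, …, 806, 807.
564 qualify.

564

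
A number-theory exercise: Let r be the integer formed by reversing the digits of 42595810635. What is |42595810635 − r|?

11006048889

Reverse of 42595810635 is 53601859524.
|42595810635 − 53601859524| = 11006048889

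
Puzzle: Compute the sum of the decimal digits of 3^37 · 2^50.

126

3^37 · 2^50 = 506974607695406803165443640000512
Sum of its 33 digits: 126.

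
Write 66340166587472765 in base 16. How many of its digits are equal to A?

1

66340166587472765 in base 16 is EBB007AFC95B7D.
The digit A appears 1 time.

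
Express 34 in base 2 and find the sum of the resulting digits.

2

34 in base 2 is 100010.
Digit sum: 1+0+0+0+1+0 = 2.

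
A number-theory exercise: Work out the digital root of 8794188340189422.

8+7+9+4+1+8+8+3+4+0+1+8+9+4+2+2 = 78
7+8 = 15
1+5 = 6

6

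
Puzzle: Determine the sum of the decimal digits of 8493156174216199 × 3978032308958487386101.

178

8493156174216199 × 3978032308958487386101 = 33786049666062299260129345951961650099
Sum of its 38 digits: 178.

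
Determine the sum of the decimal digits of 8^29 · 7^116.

527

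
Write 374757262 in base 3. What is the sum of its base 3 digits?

374757262 in base 3 is 222010011122022121.
Digit sum: 2+2+2+0+1+0+0+1+1+1+2+2+0+2+2+1+2+1 = 22.

22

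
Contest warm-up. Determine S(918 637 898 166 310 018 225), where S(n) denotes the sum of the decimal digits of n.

94

9+1+8+6+3+7+8+9+8+1+6+6+3+1+0+0+1+8+2+2+5 = 94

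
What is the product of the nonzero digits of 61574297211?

211680

6×1×5×7×4×2×9×7×2×1×1 = 211680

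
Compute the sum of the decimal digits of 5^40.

5^40 = 9094947017729282379150390625
Sum of its 28 digits: 130.

130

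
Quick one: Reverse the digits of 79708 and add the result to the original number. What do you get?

160505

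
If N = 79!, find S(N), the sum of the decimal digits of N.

79! = 894618213078297528685144171539831652069808216779571907213868063227837990693501860533361810841010176000000000000000000
Sum of its 117 digits: 441.

441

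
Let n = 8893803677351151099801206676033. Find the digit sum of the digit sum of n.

9

First digit sum: 135.
1+3+5 = 9.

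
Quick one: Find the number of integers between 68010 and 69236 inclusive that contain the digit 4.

The integers in [68010, 69236] that contain the digit 4: 68014, 68024, 68034, 68040, 68041, 68042, …, 69224, 69234.
312 qualify.

312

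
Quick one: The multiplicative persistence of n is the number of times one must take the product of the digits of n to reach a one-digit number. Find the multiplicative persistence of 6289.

4

6289 → 864 → 192 → 18 → 8 (4 steps)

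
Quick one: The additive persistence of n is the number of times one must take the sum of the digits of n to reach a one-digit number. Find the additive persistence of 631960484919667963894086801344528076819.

3

631960484919667963894086801344528076819 → 198 → 18 → 9 (3 steps)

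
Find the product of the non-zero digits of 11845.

160

1×1×8×4×5 = 160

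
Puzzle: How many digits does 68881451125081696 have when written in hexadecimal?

14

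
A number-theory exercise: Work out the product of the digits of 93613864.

93312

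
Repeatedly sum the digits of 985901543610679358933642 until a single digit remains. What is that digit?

8

9+8+5+9+0+1+5+4+3+6+1+0+6+7+9+3+5+8+9+3+3+6+4+2 = 116
1+1+6 = 8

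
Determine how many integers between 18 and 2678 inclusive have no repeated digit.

1547

The integers in [18, 2678] that have no repeated digit: 18, 19, 20, 21, 23, 24, …, 2675, 2678.
1547 qualify.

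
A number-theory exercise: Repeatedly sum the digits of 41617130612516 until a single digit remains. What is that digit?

8

4+1+6+1+7+1+3+0+6+1+2+5+1+6 = 44
4+4 = 8
(Equivalently, 41617130612516 mod 9 = 8.)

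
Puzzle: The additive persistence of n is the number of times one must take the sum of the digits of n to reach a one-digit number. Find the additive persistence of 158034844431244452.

3

158034844431244452 → 66 → 12 → 3 (3 steps)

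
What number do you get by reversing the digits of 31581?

18513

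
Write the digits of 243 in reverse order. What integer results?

342

Reversing 243 gives 342.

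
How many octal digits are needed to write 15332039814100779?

15332039814100779 in base 8 is 663606426263233453, which has 18 digits.

18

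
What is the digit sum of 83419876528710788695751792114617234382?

185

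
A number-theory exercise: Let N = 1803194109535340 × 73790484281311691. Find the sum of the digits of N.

166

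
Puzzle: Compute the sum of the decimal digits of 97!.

97! = 96192759682482119853328425949563698712343813919172976158104477319333745612481875498805879175589072651261284189679678167647067832320000000000000000000000
Sum of its 152 digits: 648.

648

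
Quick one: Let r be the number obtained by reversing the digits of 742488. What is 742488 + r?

Reverse of 742488 is 884247.
742488 + 884247 = 1626735

1626735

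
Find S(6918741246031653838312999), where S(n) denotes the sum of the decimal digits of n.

118

6+9+1+8+7+4+1+2+4+6+0+3+1+6+5+3+8+3+8+3+1+2+9+9+9 = 118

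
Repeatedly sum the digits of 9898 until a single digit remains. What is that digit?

9+8+9+8 = 34
3+4 = 7

7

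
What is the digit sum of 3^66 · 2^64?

261

3^66 · 2^64 = 570062579966759499355460582521306979489068156452864
Sum of its 51 digits: 261.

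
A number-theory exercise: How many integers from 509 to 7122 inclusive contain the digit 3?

2470

The integers in [509, 7122] that contain the digit 3: 513, 523, 530, 531, 532, 533, …, 7103, 7113.
2470 qualify.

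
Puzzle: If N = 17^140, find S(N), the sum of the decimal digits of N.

775

17^140 = 18316774253714359260286652104797592498875155815140577826476924073024514250498449856229541717239796857646419378217258155071767922120354084555470472992660057764443072350571201
Sum of its 173 digits: 775.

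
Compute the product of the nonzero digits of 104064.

1×4×6×4 = 96

96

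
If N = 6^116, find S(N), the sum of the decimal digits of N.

387

6^116 = 1843083641481566340707871945770164414220238549262930175649740122962600025094496746477715456
Sum of its 91 digits: 387.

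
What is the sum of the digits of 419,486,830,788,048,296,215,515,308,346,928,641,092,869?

4+1+9+4+8+6+8+3+0+7+8+8+0+4+8+2+9+6+2+1+5+5+1+5+3+0+8+3+4+6+9+2+8+6+4+1+0+9+2+8+6+9 = 202

202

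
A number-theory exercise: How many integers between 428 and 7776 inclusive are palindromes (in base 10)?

124

The integers in [428, 7776] that are palindromes (in base 10): 434, 444, 454, 464, 474, 484, …, 7557, 7667.
124 qualify.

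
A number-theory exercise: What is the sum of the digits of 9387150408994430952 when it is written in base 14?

9387150408994430952 in base 14 is 444ABDB1DDBCB162C.
Digit sum: 4+4+4+10+11+13+11+1+13+13+11+12+11+1+6+2+12 = 139.

139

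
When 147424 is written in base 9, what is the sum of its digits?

16

147424 in base 9 is 244204.
Digit sum: 2+4+4+2+0+4 = 16.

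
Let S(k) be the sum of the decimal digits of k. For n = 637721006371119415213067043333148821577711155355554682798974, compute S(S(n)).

15

First digit sum: 249.
2+4+9 = 15.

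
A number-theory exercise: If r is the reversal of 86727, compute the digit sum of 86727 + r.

33

Reversal of 86727 is 72768; 86727 + 72768 = 159495.
Digit sum of 159495: 1+5+9+4+9+5 = 33.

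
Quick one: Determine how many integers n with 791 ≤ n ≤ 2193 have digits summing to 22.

The integers in [791, 2193] that have digits summing to 22: 796, 859, 868, 877, 886, 895, …, 1984, 1993.
40 qualify.

40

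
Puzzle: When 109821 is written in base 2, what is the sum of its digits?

109821 in base 2 is 11010110011111101.
Digit sum: 1+1+0+1+0+1+1+0+0+1+1+1+1+1+1+0+1 = 12.

12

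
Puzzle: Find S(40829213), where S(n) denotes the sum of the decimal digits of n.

4+0+8+2+9+2+1+3 = 29

29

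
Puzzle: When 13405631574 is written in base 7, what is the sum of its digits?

13405631574 in base 7 is 653126662656.
Digit sum: 6+5+3+1+2+6+6+6+2+6+5+6 = 54.

54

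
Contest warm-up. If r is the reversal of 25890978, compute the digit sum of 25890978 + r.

Reversal of 25890978 is 87909852; 25890978 + 87909852 = 113800830.
Digit sum of 113800830: 1+1+3+8+0+0+8+3+0 = 24.

24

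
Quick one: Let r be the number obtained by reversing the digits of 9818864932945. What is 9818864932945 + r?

15311259621134

Reverse of 9818864932945 is 5492394688189.
9818864932945 + 5492394688189 = 15311259621134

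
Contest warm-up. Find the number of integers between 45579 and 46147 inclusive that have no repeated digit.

228

The integers in [45579, 46147] that have no repeated digit: 45601, 45602, 45603, 45607, 45608, 45609, …, 46138, 46139.
228 qualify.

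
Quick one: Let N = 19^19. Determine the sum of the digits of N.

127

19^19 = 1978419655660313589123979
Sum of its 25 digits: 127.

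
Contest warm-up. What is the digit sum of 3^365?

3^365 = 1410126170338158616048224728371571380367482072097134683678107761525088518577095663713418622408085910027579856094121983229714153961689762543490699072942506404339112922628405843
Sum of its 175 digits: 756.

756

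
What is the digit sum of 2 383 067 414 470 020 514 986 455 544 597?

132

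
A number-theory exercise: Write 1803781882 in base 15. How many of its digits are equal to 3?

1803781882 in base 15 is A8553D57.
The digit 3 appears 1 time.

1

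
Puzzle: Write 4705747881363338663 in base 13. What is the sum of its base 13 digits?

95

4705747881363338663 in base 13 is 70C1C0491A1593A29.
Digit sum: 7+0+12+1+12+0+4+9+1+10+1+5+9+3+10+2+9 = 95.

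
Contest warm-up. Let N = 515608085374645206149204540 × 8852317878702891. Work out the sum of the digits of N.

204

515608085374645206149204540 × 8852317878702891 = 4564326672565738369038668628516186648325140
Sum of its 43 digits: 204.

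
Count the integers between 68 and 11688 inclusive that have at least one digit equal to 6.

The integers in [68, 11688] that have at least one digit equal to 6: 68, 69, 76, 86, 96, 106, …, 11687, 11688.
3899 qualify.

3899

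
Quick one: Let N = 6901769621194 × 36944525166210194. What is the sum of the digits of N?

125

6901769621194 × 36944525166210194 = 254982601461586730531961251636
Sum of its 30 digits: 125.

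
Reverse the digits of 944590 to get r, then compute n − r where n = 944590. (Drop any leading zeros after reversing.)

849141

Reverse of 944590 is 95449.
944590 − 95449 = 849141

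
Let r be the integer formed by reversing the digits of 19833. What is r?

Reversing 19833 gives 33891.

33891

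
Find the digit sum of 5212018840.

31

5+2+1+2+0+1+8+8+4+0 = 31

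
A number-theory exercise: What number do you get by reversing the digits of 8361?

1638

Reversing 8361 gives 1638.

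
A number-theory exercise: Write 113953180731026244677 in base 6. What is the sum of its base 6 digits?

62

113953180731026244677 in base 6 is 40014324351400301512304525.
Digit sum: 4+0+0+1+4+3+2+4+3+5+1+4+0+0+3+0+1+5+1+2+3+0+4+5+2+5 = 62.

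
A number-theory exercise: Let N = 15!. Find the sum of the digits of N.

15! = 1307674368000
Sum of its 13 digits: 45.

45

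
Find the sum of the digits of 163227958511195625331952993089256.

1+6+3+2+2+7+9+5+8+5+1+1+1+9+5+6+2+5+3+3+1+9+5+2+9+9+3+0+8+9+2+5+6 = 152

152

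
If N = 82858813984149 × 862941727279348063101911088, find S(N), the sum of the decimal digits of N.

82858813984149 × 862941727279348063101911088 = 71502328059799737882716567736901239344112
Sum of its 41 digits: 189.

189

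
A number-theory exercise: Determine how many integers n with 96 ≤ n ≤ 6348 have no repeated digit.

3366

The integers in [96, 6348] that have no repeated digit: 96, 97, 98, 102, 103, 104, …, 6347, 6348.
3366 qualify.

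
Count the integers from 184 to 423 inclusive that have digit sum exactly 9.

The integers in [184, 423] that have digit sum exactly 9: 207, 216, 225, 234, 243, 252, …, 414, 423.
18 qualify.

18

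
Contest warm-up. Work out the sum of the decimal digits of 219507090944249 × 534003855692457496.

219507090944249 × 534003855692457496 = 117217632916063886629393938140504
Sum of its 33 digits: 143.

143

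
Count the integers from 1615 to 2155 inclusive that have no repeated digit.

The integers in [1615, 2155] that have no repeated digit: 1620, 1623, 1624, 1625, 1627, 1628, …, 2153, 2154.
297 qualify.

297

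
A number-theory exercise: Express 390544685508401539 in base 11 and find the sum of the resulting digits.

390544685508401539 in base 11 is 85547632AA05A9005.
Digit sum: 8+5+5+4+7+6+3+2+10+10+0+5+10+9+0+0+5 = 89.

89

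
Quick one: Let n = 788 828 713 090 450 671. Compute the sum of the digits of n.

84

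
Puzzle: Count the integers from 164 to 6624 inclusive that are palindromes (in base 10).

The integers in [164, 6624] that are palindromes (in base 10): 171, 181, 191, 202, 212, 222, …, 6446, 6556.
139 qualify.

139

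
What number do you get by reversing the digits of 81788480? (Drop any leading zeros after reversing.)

Reversing 81788480 gives 8488718.

8488718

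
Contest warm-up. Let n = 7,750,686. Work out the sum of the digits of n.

39

7+7+5+0+6+8+6 = 39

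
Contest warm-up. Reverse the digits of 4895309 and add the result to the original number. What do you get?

13931293

Reverse of 4895309 is 9035984.
4895309 + 9035984 = 13931293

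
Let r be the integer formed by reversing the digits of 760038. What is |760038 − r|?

70029

Reverse of 760038 is 830067.
|760038 − 830067| = 70029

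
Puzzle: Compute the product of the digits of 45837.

3360

4×5×8×3×7 = 3360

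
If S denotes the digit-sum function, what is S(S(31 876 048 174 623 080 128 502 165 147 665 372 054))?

First digit sum: 148.
1+4+8 = 13.

13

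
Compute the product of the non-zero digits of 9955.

9×9×5×5 = 2025

2025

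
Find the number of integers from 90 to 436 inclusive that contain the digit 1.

152

The integers in [90, 436] that contain the digit 1: 91, 100, 101, 102, 103, 104, …, 421, 431.
152 qualify.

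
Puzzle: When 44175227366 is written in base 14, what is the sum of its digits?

62

44175227366 in base 14 is 21D0CD5B14.
Digit sum: 2+1+13+0+12+13+5+11+1+4 = 62.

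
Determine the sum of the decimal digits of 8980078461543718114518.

99

8+9+8+0+0+7+8+4+6+1+5+4+3+7+1+8+1+1+4+5+1+8 = 99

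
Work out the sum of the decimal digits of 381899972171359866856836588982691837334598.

3+8+1+8+9+9+9+7+2+1+7+1+3+5+9+8+6+6+8+5+6+8+3+6+5+8+8+9+8+2+6+9+1+8+3+7+3+3+4+5+9+8 = 244

244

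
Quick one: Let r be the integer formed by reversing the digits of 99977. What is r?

77999

Reversing 99977 gives 77999.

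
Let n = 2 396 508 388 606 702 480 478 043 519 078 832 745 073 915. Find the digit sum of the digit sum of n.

15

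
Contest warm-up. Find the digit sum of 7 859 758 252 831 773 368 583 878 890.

160

7+8+5+9+7+5+8+2+5+2+8+3+1+7+7+3+3+6+8+5+8+3+8+7+8+8+9+0 = 160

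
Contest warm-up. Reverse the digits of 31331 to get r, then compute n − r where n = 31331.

18018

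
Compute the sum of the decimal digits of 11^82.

403

11^82 = 24785642596484137367310393918366845247634028377292875541962916350799472426091085092921
Sum of its 86 digits: 403.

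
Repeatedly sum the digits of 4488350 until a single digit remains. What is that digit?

4+4+8+8+3+5+0 = 32
3+2 = 5

5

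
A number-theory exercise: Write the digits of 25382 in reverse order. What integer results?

28352

Reversing 25382 gives 28352.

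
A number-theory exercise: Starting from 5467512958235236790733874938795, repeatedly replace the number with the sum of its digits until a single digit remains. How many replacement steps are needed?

2

5467512958235236790733874938795 → 162 → 9 (2 steps)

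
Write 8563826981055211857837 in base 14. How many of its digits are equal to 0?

8563826981055211857837 in base 14 is 160C0A42BD81C4872B6D.
The digit 0 appears 2 times.

2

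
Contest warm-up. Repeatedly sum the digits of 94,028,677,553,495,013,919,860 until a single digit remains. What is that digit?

9+4+0+2+8+6+7+7+5+5+3+4+9+5+0+1+3+9+1+9+8+6+0 = 111
1+1+1 = 3

3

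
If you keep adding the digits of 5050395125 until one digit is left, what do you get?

8

5+0+5+0+3+9+5+1+2+5 = 35
3+5 = 8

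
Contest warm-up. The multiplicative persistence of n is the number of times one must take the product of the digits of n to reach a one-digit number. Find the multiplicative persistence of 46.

46 → 24 → 8 (2 steps)

2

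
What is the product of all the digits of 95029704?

0

9×5×0×2×9×7×0×4 = 0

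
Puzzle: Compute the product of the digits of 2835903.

0

2×8×3×5×9×0×3 = 0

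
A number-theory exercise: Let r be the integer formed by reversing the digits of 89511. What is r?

11598

Reversing 89511 gives 11598.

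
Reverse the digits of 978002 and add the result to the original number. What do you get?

1178881

Reverse of 978002 is 200879.
978002 + 200879 = 1178881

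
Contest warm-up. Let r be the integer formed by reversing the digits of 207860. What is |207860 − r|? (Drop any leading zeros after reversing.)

139158

Reverse of 207860 is 68702.
|207860 − 68702| = 139158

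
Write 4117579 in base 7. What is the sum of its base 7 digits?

37

4117579 in base 7 is 46666414.
Digit sum: 4+6+6+6+6+4+1+4 = 37.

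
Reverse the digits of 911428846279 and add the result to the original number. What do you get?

1884077670398

Reverse of 911428846279 is 972648824119.
911428846279 + 972648824119 = 1884077670398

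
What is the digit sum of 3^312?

657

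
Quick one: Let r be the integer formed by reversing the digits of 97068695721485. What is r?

58412759686079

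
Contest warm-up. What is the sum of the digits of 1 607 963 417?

1+6+0+7+9+6+3+4+1+7 = 44

44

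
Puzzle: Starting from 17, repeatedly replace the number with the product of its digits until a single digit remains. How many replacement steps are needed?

17 → 7 (1 step)

1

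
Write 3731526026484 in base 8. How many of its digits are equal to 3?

3731526026484 in base 8 is 66232022102364.
The digit 3 appears 2 times.

2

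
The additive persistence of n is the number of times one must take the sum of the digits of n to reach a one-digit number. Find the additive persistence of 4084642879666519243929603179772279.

3

4084642879666519243929603179772279 → 174 → 12 → 3 (3 steps)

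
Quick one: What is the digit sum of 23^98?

23^98 = 28140248594259053674464190144725433330788505961817332110731546709305166878146184030533818796365494904033037036256044065897013653175569
Sum of its 134 digits: 565.

565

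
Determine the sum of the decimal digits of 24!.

81

24! = 620448401733239439360000
Sum of its 24 digits: 81.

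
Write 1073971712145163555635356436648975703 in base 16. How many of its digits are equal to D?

3

1073971712145163555635356436648975703 in base 16 is CED6E4C09CDC3CBA5EB230EEE45D57.
The digit D appears 3 times.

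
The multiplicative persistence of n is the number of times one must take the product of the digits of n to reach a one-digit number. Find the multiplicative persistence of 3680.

1

3680 → 0 (1 step)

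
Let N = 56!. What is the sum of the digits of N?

56! = 710998587804863451854045647463724949736497978881168458687447040000000000000
Sum of its 75 digits: 333.

333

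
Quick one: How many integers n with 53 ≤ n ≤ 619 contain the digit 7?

The integers in [53, 619] that contain the digit 7: 57, 67, 70, 71, 72, 73, …, 607, 617.
111 qualify.

111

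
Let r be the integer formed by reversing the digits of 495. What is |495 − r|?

Reverse of 495 is 594.
|495 − 594| = 99

99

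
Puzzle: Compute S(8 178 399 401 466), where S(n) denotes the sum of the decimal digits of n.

8+1+7+8+3+9+9+4+0+1+4+6+6 = 66

66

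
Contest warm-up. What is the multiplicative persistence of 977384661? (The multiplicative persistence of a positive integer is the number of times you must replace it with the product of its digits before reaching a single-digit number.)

2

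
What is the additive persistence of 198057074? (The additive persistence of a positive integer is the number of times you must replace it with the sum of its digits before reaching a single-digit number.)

198057074 → 41 → 5 (2 steps)

2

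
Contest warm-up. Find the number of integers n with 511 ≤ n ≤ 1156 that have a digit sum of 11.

39

The integers in [511, 1156] that have a digit sum of 11: 515, 524, 533, 542, 551, 560, …, 1145, 1154.
39 qualify.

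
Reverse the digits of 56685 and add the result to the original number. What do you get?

Reverse of 56685 is 58665.
56685 + 58665 = 115350

115350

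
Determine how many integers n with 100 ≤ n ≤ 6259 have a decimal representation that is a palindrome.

143

The integers in [100, 6259] that have a decimal representation that is a palindrome: 101, 111, 121, 131, 141, 151, …, 6116, 6226.
143 qualify.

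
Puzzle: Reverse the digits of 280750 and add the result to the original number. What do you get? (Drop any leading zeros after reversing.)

337832

Reverse of 280750 is 57082.
280750 + 57082 = 337832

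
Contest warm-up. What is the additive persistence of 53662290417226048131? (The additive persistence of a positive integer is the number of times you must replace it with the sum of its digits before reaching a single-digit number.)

2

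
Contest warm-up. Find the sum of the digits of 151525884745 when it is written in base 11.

151525884745 in base 11 is 59297458A24.
Digit sum: 5+9+2+9+7+4+5+8+10+2+4 = 65.

65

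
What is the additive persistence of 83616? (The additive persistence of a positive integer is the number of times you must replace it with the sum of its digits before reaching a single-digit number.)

2

83616 → 24 → 6 (2 steps)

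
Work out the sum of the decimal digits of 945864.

9+4+5+8+6+4 = 36

36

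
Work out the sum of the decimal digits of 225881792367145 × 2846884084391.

225881792367145 × 2846884084391 = 643059279643737565835733695
Sum of its 27 digits: 140.

140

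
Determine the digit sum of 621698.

32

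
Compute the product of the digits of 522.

20

5×2×2 = 20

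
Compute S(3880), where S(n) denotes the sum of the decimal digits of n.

19

3+8+8+0 = 19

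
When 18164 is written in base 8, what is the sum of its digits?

20

18164 in base 8 is 43364.
Digit sum: 4+3+3+6+4 = 20.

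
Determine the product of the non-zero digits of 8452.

320

8×4×5×2 = 320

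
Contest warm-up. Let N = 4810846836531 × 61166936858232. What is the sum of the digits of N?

4810846836531 × 61166936858232 = 294264764684716841225673192
Sum of its 27 digits: 126.

126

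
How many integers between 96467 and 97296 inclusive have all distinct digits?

264

The integers in [96467, 97296] that have all distinct digits: 96470, 96471, 96472, 96473, 96475, 96478, …, 97285, 97286.
264 qualify.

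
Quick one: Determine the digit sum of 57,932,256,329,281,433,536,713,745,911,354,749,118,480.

180

5+7+9+3+2+2+5+6+3+2+9+2+8+1+4+3+3+5+3+6+7+1+3+7+4+5+9+1+1+3+5+4+7+4+9+1+1+8+4+8+0 = 180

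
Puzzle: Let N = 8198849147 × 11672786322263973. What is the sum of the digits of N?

96

8198849147 × 11672786322263973 = 95703414181407242139881031
Sum of its 26 digits: 96.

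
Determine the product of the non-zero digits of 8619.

432

8×6×1×9 = 432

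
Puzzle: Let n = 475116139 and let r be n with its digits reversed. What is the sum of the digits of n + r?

38

Reversal of 475116139 is 931611574; 475116139 + 931611574 = 1406727713.
Digit sum of 1406727713: 1+4+0+6+7+2+7+7+1+3 = 38.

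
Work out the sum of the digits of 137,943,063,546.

51

1+3+7+9+4+3+0+6+3+5+4+6 = 51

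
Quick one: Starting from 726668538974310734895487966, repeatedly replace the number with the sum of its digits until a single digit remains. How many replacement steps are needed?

2

726668538974310734895487966 → 151 → 7 (2 steps)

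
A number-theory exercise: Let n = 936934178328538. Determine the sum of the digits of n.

9+3+6+9+3+4+1+7+8+3+2+8+5+3+8 = 79

79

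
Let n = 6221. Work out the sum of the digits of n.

6+2+2+1 = 11

11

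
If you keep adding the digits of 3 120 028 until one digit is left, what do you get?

7

3+1+2+0+0+2+8 = 16
1+6 = 7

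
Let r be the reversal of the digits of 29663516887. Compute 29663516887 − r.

-49198019805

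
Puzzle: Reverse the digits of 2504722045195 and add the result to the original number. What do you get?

8420124319247

Reverse of 2504722045195 is 5915402274052.
2504722045195 + 5915402274052 = 8420124319247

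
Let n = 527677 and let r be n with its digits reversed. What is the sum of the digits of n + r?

Reversal of 527677 is 776725; 527677 + 776725 = 1304402.
Digit sum of 1304402: 1+3+0+4+4+0+2 = 14.

14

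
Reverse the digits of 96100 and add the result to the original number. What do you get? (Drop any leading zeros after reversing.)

Reverse of 96100 is 169.
96100 + 169 = 96269

96269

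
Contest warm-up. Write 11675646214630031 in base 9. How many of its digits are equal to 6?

3

11675646214630031 in base 9 is 62633025615183022.
The digit 6 appears 3 times.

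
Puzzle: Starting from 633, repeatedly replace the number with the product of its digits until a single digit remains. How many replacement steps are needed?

633 → 54 → 20 → 0 (3 steps)

3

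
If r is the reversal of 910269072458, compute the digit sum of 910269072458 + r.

Reversal of 910269072458 is 854270962019; 910269072458 + 854270962019 = 1764540034477.
Digit sum of 1764540034477: 1+7+6+4+5+4+0+0+3+4+4+7+7 = 52.

52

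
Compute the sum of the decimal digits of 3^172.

342

3^172 = 11610630703530923996233764322605633554400975674804937772291047972101377433780374641
Sum of its 83 digits: 342.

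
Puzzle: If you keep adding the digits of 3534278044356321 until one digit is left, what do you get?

3+5+3+4+2+7+8+0+4+4+3+5+6+3+2+1 = 60
6+0 = 6

6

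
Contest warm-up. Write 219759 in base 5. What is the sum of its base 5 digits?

219759 in base 5 is 24013014.
Digit sum: 2+4+0+1+3+0+1+4 = 15.

15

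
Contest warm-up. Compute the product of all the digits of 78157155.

7×8×1×5×7×1×5×5 = 49000

49000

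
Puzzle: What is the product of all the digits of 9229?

9×2×2×9 = 324

324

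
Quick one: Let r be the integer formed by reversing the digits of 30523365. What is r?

Reversing 30523365 gives 56332503.

56332503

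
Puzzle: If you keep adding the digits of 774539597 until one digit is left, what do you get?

2

7+7+4+5+3+9+5+9+7 = 56
5+6 = 11
1+1 = 2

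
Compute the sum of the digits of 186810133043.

38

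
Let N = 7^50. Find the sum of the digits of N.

7^50 = 1798465042647412146620280340569649349251249
Sum of its 43 digits: 184.

184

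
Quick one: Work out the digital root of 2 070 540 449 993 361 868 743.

2+0+7+0+5+4+0+4+4+9+9+9+3+3+6+1+8+6+8+7+4+3 = 102
1+0+2 = 3
(Equivalently, 2 070 540 449 993 361 868 743 mod 9 = 3.)

3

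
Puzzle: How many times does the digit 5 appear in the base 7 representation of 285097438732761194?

285097438732761194 in base 7 is 340035225136020266561.
The digit 5 appears 3 times.

3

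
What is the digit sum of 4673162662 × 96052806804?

93

4673162662 × 96052806804 = 448870390336752352248
Sum of its 21 digits: 93.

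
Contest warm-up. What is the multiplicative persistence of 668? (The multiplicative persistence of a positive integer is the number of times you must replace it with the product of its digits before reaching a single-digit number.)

4

668 → 288 → 128 → 16 → 6 (4 steps)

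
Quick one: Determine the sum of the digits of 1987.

25

1+9+8+7 = 25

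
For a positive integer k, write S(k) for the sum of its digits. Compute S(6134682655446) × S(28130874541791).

S(6134682655446) = 6+1+3+4+6+8+2+6+5+5+4+4+6 = 60.
S(28130874541791) = 2+8+1+3+0+8+7+4+5+4+1+7+9+1 = 60.
60 · 60 = 3600.

3600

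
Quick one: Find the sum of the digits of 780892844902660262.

83

7+8+0+8+9+2+8+4+4+9+0+2+6+6+0+2+6+2 = 83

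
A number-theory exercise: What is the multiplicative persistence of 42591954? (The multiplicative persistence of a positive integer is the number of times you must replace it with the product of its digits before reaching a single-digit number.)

42591954 → 64800 → 0 (2 steps)

2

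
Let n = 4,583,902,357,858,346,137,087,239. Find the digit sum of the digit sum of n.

3

First digit sum: 120.
1+2+0 = 3.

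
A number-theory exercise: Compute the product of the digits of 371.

21

3×7×1 = 21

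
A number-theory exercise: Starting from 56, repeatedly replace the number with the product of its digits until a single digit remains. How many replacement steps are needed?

56 → 30 → 0 (2 steps)

2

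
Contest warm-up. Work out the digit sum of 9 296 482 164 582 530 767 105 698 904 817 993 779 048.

208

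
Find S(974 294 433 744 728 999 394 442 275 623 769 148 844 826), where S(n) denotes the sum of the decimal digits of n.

222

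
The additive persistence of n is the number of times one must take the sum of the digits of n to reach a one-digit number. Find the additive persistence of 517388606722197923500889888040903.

517388606722197923500889888040903 → 156 → 12 → 3 (3 steps)

3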